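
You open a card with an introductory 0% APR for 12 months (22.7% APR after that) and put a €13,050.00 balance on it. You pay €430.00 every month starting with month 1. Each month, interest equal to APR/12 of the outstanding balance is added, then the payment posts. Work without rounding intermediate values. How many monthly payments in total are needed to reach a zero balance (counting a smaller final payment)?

35 payments

Promo months 1–12 at r₀ = 0%/12 = 0; months 13+ at r₁ = 22.7%/12 = 0.0189167.
After month 12 (no interest yet): B = €13,050.00 − 12·€430.00 = €7,890.00.
Then at r₁ with €430.00/mo: n₂ = −ln(1 − r₁·B/P)/ln(1+r₁) ≈ 22.75 → 23 more payments.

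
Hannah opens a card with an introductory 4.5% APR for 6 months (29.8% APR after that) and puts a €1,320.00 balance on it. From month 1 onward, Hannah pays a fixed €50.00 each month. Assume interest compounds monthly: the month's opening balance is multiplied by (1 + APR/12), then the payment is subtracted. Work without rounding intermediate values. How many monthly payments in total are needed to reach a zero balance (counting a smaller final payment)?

Promo months 1–6 at r₀ = 4.5%/12 = 0.00375; months 7+ at r₁ = 29.8%/12 = 0.0248333.
After month 6: iterate B ← B·(1+r₀) − €50.00 for 6 months → €1,047.15.
Then at r₁ with €50.00/mo: n₂ = −ln(1 − r₁·B/P)/ln(1+r₁) ≈ 29.93 → 30 more payments.

36 months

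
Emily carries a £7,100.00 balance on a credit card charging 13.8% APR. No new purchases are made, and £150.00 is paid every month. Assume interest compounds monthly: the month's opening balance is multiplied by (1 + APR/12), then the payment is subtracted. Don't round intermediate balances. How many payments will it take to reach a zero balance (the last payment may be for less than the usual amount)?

Monthly rate r = 13.8%/12 = 1.15% = 0.0115.
Recurrence: B ← B·(1+r) − £150.00.
Month 1: interest £81.65; balance after payment £7,031.65.
Month 2: interest £80.86; balance after payment £6,962.51.
Closed form: n = −ln(1 − rB₀/P)/ln(1+r) = −ln(0.45567)/ln(1.0115) ≈ 68.740, so the balance reaches zero during payment 69.

69 months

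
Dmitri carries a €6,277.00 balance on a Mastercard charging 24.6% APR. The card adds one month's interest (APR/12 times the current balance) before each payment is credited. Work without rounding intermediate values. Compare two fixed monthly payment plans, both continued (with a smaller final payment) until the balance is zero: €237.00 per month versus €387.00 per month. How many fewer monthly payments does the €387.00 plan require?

19 fewer payments

Monthly rate r = 24.6%/12 = 2.05% = 0.0205.
At €237.00/mo: n = ⌈−ln(1 − rB₀/P)/ln(1+r)⌉ = 39 payments (last €138.79); total interest = total paid − €6,277.00 = €2,867.79.
At €387.00/mo: 20 payments (last €356.12); total interest €1,432.12.
Payments saved = 39 − 20 = 19.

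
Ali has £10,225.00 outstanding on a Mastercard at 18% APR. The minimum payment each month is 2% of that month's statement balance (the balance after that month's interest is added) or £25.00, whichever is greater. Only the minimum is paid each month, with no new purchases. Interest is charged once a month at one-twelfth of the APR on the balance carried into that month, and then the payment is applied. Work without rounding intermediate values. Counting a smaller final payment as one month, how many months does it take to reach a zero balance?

489 months

Monthly rate r = 18%/12 = 1.5% = 0.015.
While 2% of the post-interest balance exceeds £25.00, each month B ← (B·(1+r))·(1 − 0.02), i.e. B shrinks by the factor (1+r)·0.98 = 0.9947.
This holds for months 1–399. Entering month 400 the balance is £1,226.93; 2% of the post-interest balance is now below £25.00, so the flat £25.00 minimum applies from here.
From month 400 a fixed £25.00 at rate r clears £1,226.93 in 90 more payments. Total: 399 + 90 = 489 months.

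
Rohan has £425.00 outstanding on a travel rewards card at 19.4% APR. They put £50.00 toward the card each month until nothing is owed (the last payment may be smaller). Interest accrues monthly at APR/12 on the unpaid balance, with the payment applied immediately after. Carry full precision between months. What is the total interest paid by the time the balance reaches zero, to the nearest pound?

£36

Monthly rate r = 19.4%/12 = 1.61667% = 0.0161667.
Payoff takes n = ⌈−ln(1 − rB₀/P)/ln(1+r)⌉ = ⌈9.217⌉ = 10 payments; the last is £10.94.
Total paid = 9·£50.00 + £10.94 = £460.94.
Total interest = total paid − principal = £460.94 − £425.00 = £35.94.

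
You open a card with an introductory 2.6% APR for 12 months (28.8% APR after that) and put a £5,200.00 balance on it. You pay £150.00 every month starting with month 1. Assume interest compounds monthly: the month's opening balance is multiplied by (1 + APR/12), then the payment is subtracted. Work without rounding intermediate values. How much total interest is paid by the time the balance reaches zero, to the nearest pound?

Promo months 1–12 at r₀ = 2.6%/12 = 0.00216667; months 13+ at r₁ = 28.8%/12 = 0.024.
After month 12: iterate B ← B·(1+r₀) − £150.00 for 12 months → £3,515.22.
Then at r₁ with £150.00/mo: n₂ = −ln(1 − r₁·B/P)/ln(1+r₁) ≈ 34.85 → 35 more payments.
Total paid = 46·£150.00 + £127.78 = £7,027.78; interest = £7,027.78 − £5,200.00 = £1,827.78.

£1,828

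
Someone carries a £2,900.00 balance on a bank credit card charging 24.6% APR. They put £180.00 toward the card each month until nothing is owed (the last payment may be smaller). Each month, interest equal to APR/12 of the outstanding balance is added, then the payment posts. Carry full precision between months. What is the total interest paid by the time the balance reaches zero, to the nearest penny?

£656.32

Monthly rate r = 24.6%/12 = 2.05% = 0.0205.
Payoff takes n = ⌈−ln(1 − rB₀/P)/ln(1+r)⌉ = ⌈19.755⌉ = 20 payments; the last is £136.32.
Total paid = 19·£180.00 + £136.32 = £3,556.32.
Total interest = total paid − principal = £3,556.32 − £2,900.00 = £656.32.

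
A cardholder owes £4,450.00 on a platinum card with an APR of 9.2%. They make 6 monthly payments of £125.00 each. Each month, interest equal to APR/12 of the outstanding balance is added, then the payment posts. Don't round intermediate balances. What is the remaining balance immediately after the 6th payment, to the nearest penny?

Monthly rate r = 9.2%/12 = 0.766667% = 0.00766667.
Each month: B ← B·(1+r) − £125.00.
Month 1: interest £34.12; balance after payment £4,359.12.
Month 2: interest £33.42; balance after payment £4,267.54.
Month 3: interest £32.72; balance after payment £4,175.25.
Month 4: interest £32.01; balance after payment £4,082.26.
Month 5: interest £31.30; balance after payment £3,988.56.
Month 6: interest £30.58; balance after payment £3,894.14.

£3,894.14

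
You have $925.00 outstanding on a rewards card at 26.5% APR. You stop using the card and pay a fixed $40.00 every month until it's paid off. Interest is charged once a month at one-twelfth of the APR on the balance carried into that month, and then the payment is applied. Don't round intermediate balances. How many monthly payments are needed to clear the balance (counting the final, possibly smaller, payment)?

33 payments

Monthly rate r = 26.5%/12 = 2.20833% = 0.0220833.
Recurrence: B ← B·(1+r) − $40.00.
Month 1: interest $20.43; balance after payment $905.43.
Month 2: interest $19.99; balance after payment $885.42.
Closed form: n = −ln(1 − rB₀/P)/ln(1+r) = −ln(0.48932)/ln(1.02208) ≈ 32.721, so the balance reaches zero during payment 33.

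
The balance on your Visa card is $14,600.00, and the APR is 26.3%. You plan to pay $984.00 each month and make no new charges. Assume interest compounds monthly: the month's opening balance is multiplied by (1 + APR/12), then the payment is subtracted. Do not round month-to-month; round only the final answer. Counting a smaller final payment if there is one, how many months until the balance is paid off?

Monthly rate r = 26.3%/12 = 2.19167% = 0.0219167.
Recurrence: B ← B·(1+r) − $984.00.
Month 1: interest $319.98; balance after payment $13,935.98.
Month 2: interest $305.43; balance after payment $13,257.41.
Closed form: n = −ln(1 − rB₀/P)/ln(1+r) = −ln(0.67481)/ln(1.02192) ≈ 18.142, so the balance reaches zero during payment 19.

19 months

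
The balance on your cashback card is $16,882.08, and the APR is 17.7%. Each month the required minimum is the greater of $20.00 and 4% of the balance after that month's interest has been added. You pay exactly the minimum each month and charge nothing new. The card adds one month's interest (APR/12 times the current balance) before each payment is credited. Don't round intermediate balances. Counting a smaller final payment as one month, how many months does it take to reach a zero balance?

166 months

Monthly rate r = 17.7%/12 = 1.475% = 0.01475.
While 4% of the post-interest balance exceeds $20.00, each month B ← (B·(1+r))·(1 − 0.04), i.e. B shrinks by the factor (1+r)·0.96 = 0.97416.
This holds for months 1–135. Entering month 136 the balance is $492.62; 4% of the post-interest balance is now below $20.00, so the flat $20.00 minimum applies from here.
From month 136 a fixed $20.00 at rate r clears $492.62 in 31 more payments. Total: 135 + 31 = 166 months.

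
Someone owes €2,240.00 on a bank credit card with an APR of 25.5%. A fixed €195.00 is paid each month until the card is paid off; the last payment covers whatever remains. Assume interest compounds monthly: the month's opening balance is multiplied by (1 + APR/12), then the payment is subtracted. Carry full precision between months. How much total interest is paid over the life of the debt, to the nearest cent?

€355.66

Monthly rate r = 25.5%/12 = 2.125% = 0.02125.
Payoff takes n = ⌈−ln(1 − rB₀/P)/ln(1+r)⌉ = ⌈13.309⌉ = 14 payments; the last is €60.66.
Total paid = 13·€195.00 + €60.66 = €2,595.66.
Total interest = total paid − principal = €2,595.66 − €2,240.00 = €355.66.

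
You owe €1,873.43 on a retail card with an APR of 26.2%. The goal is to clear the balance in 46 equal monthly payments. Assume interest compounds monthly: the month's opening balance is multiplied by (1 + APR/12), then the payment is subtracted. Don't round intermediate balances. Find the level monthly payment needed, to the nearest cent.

Monthly rate r = 26.2%/12 = 2.18333% = 0.0218333.
Level-payment amortization: P = B₀·r / (1 − (1+r)^(−n)) = 1873.43·0.0218333 / (1 − 1.02183^(−46)).
Denominator 1 − (1+r)^(−46) = 0.629731322.
P = 40.9032 / 0.629731322 ≈ 64.95.

€64.95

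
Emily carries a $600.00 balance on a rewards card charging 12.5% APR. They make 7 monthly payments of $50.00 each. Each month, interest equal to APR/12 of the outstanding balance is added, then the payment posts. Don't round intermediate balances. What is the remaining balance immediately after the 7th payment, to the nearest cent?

$284.01

Monthly rate r = 12.5%/12 = 1.04167% = 0.0104167.
Each month: B ← B·(1+r) − $50.00.
Month 1: interest $6.25; balance after payment $556.25.
Month 2: interest $5.79; balance after payment $512.04.
Month 3: interest $5.33; balance after payment $467.38.
Month 4: interest $4.87; balance after payment $422.25.
Month 5: interest $4.40; balance after payment $376.64.
Month 6: interest $3.92; balance after payment $330.57.
Month 7: interest $3.44; balance after payment $284.01.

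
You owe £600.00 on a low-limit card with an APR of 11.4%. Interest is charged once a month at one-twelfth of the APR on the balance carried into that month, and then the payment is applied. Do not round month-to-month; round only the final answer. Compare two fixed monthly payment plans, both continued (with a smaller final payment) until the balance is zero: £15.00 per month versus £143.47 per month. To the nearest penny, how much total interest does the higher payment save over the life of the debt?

£143.10

Monthly rate r = 11.4%/12 = 0.95% = 0.0095.
At £15.00/mo: n = ⌈−ln(1 − rB₀/P)/ln(1+r)⌉ = 51 payments (last £8.39); total interest = total paid − £600.00 = £158.39.
At £143.47/mo: 5 payments (last £41.41); total interest £15.29.
Interest saved = £158.39 − £15.29 = £143.10.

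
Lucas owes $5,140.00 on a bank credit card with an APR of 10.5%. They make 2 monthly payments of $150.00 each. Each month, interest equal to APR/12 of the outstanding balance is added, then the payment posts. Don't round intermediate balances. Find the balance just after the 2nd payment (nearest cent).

Monthly rate r = 10.5%/12 = 0.875% = 0.00875.
Each month: B ← B·(1+r) − $150.00.
Month 1: interest $44.98; balance after payment $5,034.98.
Month 2: interest $44.06; balance after payment $4,929.03.

$4,929.03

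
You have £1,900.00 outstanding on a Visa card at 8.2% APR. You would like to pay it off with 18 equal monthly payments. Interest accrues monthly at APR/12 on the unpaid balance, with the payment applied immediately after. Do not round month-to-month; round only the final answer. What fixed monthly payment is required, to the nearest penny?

£112.54

Monthly rate r = 8.2%/12 = 0.683333% = 0.00683333.
Level-payment amortization: P = B₀·r / (1 − (1+r)^(−n)) = 1900.00·0.00683333 / (1 − 1.00683^(−18)).
Denominator 1 − (1+r)^(−18) = 0.115366333.
P = 12.9833 / 0.115366333 ≈ 112.54.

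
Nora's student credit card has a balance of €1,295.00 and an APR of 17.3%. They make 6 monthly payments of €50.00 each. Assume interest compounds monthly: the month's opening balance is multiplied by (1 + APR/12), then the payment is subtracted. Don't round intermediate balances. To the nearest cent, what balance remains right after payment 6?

Monthly rate r = 17.3%/12 = 1.44167% = 0.0144167.
Each month: B ← B·(1+r) − €50.00.
Month 1: interest €18.67; balance after payment €1,263.67.
Month 2: interest €18.22; balance after payment €1,231.89.
Month 3: interest €17.76; balance after payment €1,199.65.
Month 4: interest €17.29; balance after payment €1,166.94.
Month 5: interest €16.82; balance after payment €1,133.77.
Month 6: interest €16.35; balance after payment €1,100.11.

€1,100.11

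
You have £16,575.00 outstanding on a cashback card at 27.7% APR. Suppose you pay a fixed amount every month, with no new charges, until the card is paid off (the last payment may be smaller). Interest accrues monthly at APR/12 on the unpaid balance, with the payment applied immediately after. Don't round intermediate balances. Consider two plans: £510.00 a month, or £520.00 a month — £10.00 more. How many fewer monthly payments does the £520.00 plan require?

Monthly rate r = 27.7%/12 = 2.30833% = 0.0230833.
At £510.00/mo: n = ⌈−ln(1 − rB₀/P)/ln(1+r)⌉ = 61 payments (last £400.38); total interest = total paid − £16,575.00 = £14,425.38.
At £520.00/mo: 59 payments (last £169.08); total interest £13,754.08.
Payments saved = 61 − 59 = 2.

2 fewer payments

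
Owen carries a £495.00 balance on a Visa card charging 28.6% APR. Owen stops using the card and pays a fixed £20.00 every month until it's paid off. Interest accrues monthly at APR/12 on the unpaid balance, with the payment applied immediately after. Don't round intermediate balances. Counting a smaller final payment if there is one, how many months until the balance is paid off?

Monthly rate r = 28.6%/12 = 2.38333% = 0.0238333.
Recurrence: B ← B·(1+r) − £20.00.
Month 1: interest £11.80; balance after payment £486.80.
Month 2: interest £11.60; balance after payment £478.40.
Closed form: n = −ln(1 − rB₀/P)/ln(1+r) = −ln(0.41012)/ln(1.02383) ≈ 37.841, so the balance reaches zero during payment 38.

38 payments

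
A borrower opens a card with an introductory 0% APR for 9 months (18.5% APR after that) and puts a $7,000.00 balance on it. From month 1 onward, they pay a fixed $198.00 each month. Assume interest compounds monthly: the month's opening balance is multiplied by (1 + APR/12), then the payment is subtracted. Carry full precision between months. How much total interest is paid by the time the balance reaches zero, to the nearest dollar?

$1,529

Promo months 1–9 at r₀ = 0%/12 = 0; months 10+ at r₁ = 18.5%/12 = 0.0154167.
After month 9 (no interest yet): B = $7,000.00 − 9·$198.00 = $5,218.00.
Then at r₁ with $198.00/mo: n₂ = −ln(1 − r₁·B/P)/ln(1+r₁) ≈ 34.08 → 35 more payments.
Total paid = 43·$198.00 + $15.46 = $8,529.46; interest = $8,529.46 − $7,000.00 = $1,529.46.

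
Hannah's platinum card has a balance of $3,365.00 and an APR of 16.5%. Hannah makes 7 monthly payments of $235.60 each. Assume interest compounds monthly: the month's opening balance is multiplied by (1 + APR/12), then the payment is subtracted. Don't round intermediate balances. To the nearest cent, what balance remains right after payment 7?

$1,983.74

Monthly rate r = 16.5%/12 = 1.375% = 0.01375.
Each month: B ← B·(1+r) − $235.60.
Month 1: interest $46.27; balance after payment $3,175.67.
Month 2: interest $43.67; balance after payment $2,983.73.
Month 3: interest $41.03; balance after payment $2,789.16.
Month 4: interest $38.35; balance after payment $2,591.91.
Month 5: interest $35.64; balance after payment $2,391.95.
Month 6: interest $32.89; balance after payment $2,189.24.
Month 7: interest $30.10; balance after payment $1,983.74.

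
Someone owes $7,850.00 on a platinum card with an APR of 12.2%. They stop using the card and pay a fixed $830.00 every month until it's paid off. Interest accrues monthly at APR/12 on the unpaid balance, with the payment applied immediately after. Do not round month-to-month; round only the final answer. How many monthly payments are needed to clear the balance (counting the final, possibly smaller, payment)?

Monthly rate r = 12.2%/12 = 1.01667% = 0.0101667.
Recurrence: B ← B·(1+r) − $830.00.
Month 1: interest $79.81; balance after payment $7,099.81.
Month 2: interest $72.18; balance after payment $6,341.99.
Closed form: n = −ln(1 − rB₀/P)/ln(1+r) = −ln(0.90385)/ln(1.01017) ≈ 9.994, so the balance reaches zero during payment 10.

10 months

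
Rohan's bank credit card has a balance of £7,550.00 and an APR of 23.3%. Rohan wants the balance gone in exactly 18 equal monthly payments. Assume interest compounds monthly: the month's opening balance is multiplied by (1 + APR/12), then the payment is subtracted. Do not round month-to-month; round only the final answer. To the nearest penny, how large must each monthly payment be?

Monthly rate r = 23.3%/12 = 1.94167% = 0.0194167.
Level-payment amortization: P = B₀·r / (1 − (1+r)^(−n)) = 7550.00·0.0194167 / (1 − 1.01942^(−18)).
Denominator 1 − (1+r)^(−18) = 0.292593794.
P = 146.596 / 0.292593794 ≈ 501.02.

£501.02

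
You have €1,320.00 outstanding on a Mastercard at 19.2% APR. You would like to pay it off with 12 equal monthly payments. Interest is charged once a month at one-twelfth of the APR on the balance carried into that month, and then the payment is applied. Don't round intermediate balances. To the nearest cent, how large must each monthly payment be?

Monthly rate r = 19.2%/12 = 1.6% = 0.016.
Level-payment amortization: P = B₀·r / (1 − (1+r)^(−n)) = 1320.00·0.016 / (1 − 1.016^(−12)).
Denominator 1 − (1+r)^(−12) = 0.173437868.
P = 21.12 / 0.173437868 ≈ 121.77.

€121.77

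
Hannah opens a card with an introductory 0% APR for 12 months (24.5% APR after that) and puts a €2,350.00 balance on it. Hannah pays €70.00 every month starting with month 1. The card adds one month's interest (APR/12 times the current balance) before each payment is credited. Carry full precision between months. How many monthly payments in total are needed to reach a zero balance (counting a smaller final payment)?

41 months

Promo months 1–12 at r₀ = 0%/12 = 0; months 13+ at r₁ = 24.5%/12 = 0.0204167.
After month 12 (no interest yet): B = €2,350.00 − 12·€70.00 = €1,510.00.
Then at r₁ with €70.00/mo: n₂ = −ln(1 − r₁·B/P)/ln(1+r₁) ≈ 28.73 → 29 more payments.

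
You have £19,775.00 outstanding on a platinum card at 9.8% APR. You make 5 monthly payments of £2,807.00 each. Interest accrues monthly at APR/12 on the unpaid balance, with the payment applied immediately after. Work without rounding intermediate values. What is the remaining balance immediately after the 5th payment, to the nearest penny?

£6,329.66

Monthly rate r = 9.8%/12 = 0.816667% = 0.00816667.
Each month: B ← B·(1+r) − £2,807.00.
Month 1: interest £161.50; balance after payment £17,129.50.
Month 2: interest £139.89; balance after payment £14,462.39.
Month 3: interest £118.11; balance after payment £11,773.50.
Month 4: interest £96.15; balance after payment £9,062.65.
Month 5: interest £74.01; balance after payment £6,329.66.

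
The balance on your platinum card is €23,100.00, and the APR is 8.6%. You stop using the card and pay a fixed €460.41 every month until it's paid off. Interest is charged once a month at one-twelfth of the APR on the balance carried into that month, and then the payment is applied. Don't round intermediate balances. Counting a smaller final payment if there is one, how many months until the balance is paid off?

Monthly rate r = 8.6%/12 = 0.716667% = 0.00716667.
Recurrence: B ← B·(1+r) − €460.41.
Month 1: interest €165.55; balance after payment €22,805.14.
Month 2: interest €163.44; balance after payment €22,508.17.
Closed form: n = −ln(1 − rB₀/P)/ln(1+r) = −ln(0.64043)/ln(1.00717) ≈ 62.402, so the balance reaches zero during payment 63.

63 months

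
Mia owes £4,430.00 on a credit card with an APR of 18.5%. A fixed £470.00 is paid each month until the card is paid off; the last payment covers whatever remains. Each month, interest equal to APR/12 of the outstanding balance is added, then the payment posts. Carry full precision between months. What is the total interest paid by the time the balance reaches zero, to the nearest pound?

£394

Monthly rate r = 18.5%/12 = 1.54167% = 0.0154167.
Payoff takes n = ⌈−ln(1 − rB₀/P)/ln(1+r)⌉ = ⌈10.263⌉ = 11 payments; the last is £124.39.
Total paid = 10·£470.00 + £124.39 = £4,824.39.
Total interest = total paid − principal = £4,824.39 − £4,430.00 = £394.39.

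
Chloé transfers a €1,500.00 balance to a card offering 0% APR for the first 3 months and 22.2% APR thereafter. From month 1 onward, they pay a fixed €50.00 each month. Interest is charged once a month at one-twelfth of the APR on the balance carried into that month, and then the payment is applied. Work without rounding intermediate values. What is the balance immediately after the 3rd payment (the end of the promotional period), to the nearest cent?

Promo months 1–3 at r₀ = 0%/12 = 0; months 4+ at r₁ = 22.2%/12 = 0.0185.
After month 3 (no interest yet): B = €1,500.00 − 3·€50.00 = €1,350.00.

€1,350.00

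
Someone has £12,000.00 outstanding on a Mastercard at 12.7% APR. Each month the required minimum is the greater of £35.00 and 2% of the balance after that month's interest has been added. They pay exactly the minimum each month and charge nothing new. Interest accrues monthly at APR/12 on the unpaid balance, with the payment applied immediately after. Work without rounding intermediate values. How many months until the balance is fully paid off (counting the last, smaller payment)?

271 months

Monthly rate r = 12.7%/12 = 1.05833% = 0.0105833.
While 2% of the post-interest balance exceeds £35.00, each month B ← (B·(1+r))·(1 − 0.02), i.e. B shrinks by the factor (1+r)·0.98 = 0.99037.
This holds for months 1–201. Entering month 202 the balance is £1,716.41; 2% of the post-interest balance is now below £35.00, so the flat £35.00 minimum applies from here.
From month 202 a fixed £35.00 at rate r clears £1,716.41 in 70 more payments. Total: 201 + 70 = 271 months.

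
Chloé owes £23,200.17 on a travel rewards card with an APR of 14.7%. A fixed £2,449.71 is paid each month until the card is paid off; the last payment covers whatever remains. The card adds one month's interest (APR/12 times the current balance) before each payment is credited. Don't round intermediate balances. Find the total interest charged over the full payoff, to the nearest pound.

Monthly rate r = 14.7%/12 = 1.225% = 0.01225.
Payoff takes n = ⌈−ln(1 − rB₀/P)/ln(1+r)⌉ = ⌈10.128⌉ = 11 payments; the last is £315.33.
Total paid = 10·£2,449.71 + £315.33 = £24,812.43.
Total interest = total paid − principal = £24,812.43 − £23,200.17 = £1,612.26.

£1,612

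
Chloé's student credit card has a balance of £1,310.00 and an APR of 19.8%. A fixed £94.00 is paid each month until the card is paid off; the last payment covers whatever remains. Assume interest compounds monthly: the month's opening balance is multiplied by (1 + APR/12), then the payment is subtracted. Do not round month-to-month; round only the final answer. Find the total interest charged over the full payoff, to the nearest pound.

Monthly rate r = 19.8%/12 = 1.65% = 0.0165.
Payoff takes n = ⌈−ln(1 − rB₀/P)/ln(1+r)⌉ = ⌈15.966⌉ = 16 payments; the last is £90.87.
Total paid = 15·£94.00 + £90.87 = £1,500.87.
Total interest = total paid − principal = £1,500.87 − £1,310.00 = £190.87.

£191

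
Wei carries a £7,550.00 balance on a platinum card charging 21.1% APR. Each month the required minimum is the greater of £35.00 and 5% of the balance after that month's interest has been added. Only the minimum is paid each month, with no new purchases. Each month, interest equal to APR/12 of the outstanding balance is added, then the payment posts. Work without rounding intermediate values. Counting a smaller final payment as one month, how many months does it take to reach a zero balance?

Monthly rate r = 21.1%/12 = 1.75833% = 0.0175833.
While 5% of the post-interest balance exceeds £35.00, each month B ← (B·(1+r))·(1 − 0.05), i.e. B shrinks by the factor (1+r)·0.95 = 0.9667.
This holds for months 1–71. Entering month 72 the balance is £682.01; 5% of the post-interest balance is now below £35.00, so the flat £35.00 minimum applies from here.
From month 72 a fixed £35.00 at rate r clears £682.01 in 25 more payments. Total: 71 + 25 = 96 months.

96 months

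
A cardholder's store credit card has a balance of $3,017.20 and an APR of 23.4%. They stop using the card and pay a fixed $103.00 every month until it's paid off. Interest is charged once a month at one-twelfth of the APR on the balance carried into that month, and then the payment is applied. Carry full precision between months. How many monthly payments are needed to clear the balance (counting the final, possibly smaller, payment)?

Monthly rate r = 23.4%/12 = 1.95% = 0.0195.
Recurrence: B ← B·(1+r) − $103.00.
Month 1: interest $58.84; balance after payment $2,973.04.
Month 2: interest $57.97; balance after payment $2,928.01.
Closed form: n = −ln(1 − rB₀/P)/ln(1+r) = −ln(0.42878)/ln(1.0195) ≈ 43.848, so the balance reaches zero during payment 44.

44 payments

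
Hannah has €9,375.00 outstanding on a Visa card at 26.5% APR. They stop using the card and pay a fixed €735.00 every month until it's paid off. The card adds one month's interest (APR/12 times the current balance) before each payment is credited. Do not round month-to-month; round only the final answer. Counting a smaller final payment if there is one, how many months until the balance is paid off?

16 months

Monthly rate r = 26.5%/12 = 2.20833% = 0.0220833.
Recurrence: B ← B·(1+r) − €735.00.
Month 1: interest €207.03; balance after payment €8,847.03.
Month 2: interest €195.37; balance after payment €8,307.40.
Closed form: n = −ln(1 − rB₀/P)/ln(1+r) = −ln(0.71832)/ln(1.02208) ≈ 15.146, so the balance reaches zero during payment 16.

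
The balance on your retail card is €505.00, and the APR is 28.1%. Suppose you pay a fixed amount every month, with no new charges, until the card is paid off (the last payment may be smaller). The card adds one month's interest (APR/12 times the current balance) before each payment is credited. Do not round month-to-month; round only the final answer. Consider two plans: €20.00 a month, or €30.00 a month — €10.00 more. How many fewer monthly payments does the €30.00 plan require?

Monthly rate r = 28.1%/12 = 2.34167% = 0.0234167.
At €20.00/mo: n = ⌈−ln(1 − rB₀/P)/ln(1+r)⌉ = 39 payments (last €13.12); total interest = total paid − €505.00 = €268.12.
At €30.00/mo: 22 payments (last €19.64); total interest €144.64.
Payments saved = 39 − 22 = 17.

17 fewer payments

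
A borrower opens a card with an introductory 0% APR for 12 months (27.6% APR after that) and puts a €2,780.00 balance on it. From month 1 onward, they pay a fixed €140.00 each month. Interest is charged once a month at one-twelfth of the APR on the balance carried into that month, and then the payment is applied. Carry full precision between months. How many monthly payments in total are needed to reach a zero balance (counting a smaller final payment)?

Promo months 1–12 at r₀ = 0%/12 = 0; months 13+ at r₁ = 27.6%/12 = 0.023.
After month 12 (no interest yet): B = €2,780.00 − 12·€140.00 = €1,100.00.
Then at r₁ with €140.00/mo: n₂ = −ln(1 − r₁·B/P)/ln(1+r₁) ≈ 8.77 → 9 more payments.

21 months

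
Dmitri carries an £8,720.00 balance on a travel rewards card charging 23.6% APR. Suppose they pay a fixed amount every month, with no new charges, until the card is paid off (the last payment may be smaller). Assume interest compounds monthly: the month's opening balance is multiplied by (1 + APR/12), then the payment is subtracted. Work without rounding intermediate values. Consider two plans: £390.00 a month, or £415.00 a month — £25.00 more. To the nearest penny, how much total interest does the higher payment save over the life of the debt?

Monthly rate r = 23.6%/12 = 1.96667% = 0.0196667.
At £390.00/mo: n = ⌈−ln(1 − rB₀/P)/ln(1+r)⌉ = 30 payments (last £291.73); total interest = total paid − £8,720.00 = £2,881.73.
At £415.00/mo: 28 payments (last £156.25); total interest £2,641.25.
Interest saved = £2,881.73 − £2,641.25 = £240.48.

£240.48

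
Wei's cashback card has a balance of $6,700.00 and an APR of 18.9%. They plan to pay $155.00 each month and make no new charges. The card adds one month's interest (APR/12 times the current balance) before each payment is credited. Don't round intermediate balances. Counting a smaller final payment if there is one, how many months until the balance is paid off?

Monthly rate r = 18.9%/12 = 1.575% = 0.01575.
Recurrence: B ← B·(1+r) − $155.00.
Month 1: interest $105.53; balance after payment $6,650.52.
Month 2: interest $104.75; balance after payment $6,600.27.
Closed form: n = −ln(1 − rB₀/P)/ln(1+r) = −ln(0.31919)/ln(1.01575) ≈ 73.075, so the balance reaches zero during payment 74.

74 months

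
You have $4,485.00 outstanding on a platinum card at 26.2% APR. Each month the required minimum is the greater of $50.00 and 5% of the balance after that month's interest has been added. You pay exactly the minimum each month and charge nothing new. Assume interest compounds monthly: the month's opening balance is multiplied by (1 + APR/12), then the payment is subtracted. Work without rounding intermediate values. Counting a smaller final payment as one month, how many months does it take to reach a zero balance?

Monthly rate r = 26.2%/12 = 2.18333% = 0.0218333.
While 5% of the post-interest balance exceeds $50.00, each month B ← (B·(1+r))·(1 − 0.05), i.e. B shrinks by the factor (1+r)·0.95 = 0.97074.
This holds for months 1–52. Entering month 53 the balance is $957.53; 5% of the post-interest balance is now below $50.00, so the flat $50.00 minimum applies from here.
From month 53 a fixed $50.00 at rate r clears $957.53 in 26 more payments. Total: 52 + 26 = 78 months.

78 months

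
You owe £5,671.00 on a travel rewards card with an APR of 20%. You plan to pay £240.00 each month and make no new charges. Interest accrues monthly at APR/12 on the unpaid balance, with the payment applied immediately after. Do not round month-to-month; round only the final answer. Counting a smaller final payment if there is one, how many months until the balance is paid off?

Monthly rate r = 20%/12 = 1.66667% = 0.0166667.
Recurrence: B ← B·(1+r) − £240.00.
Month 1: interest £94.52; balance after payment £5,525.52.
Month 2: interest £92.09; balance after payment £5,377.61.
Closed form: n = −ln(1 − rB₀/P)/ln(1+r) = −ln(0.60618)/ln(1.01667) ≈ 30.284, so the balance reaches zero during payment 31.

31 months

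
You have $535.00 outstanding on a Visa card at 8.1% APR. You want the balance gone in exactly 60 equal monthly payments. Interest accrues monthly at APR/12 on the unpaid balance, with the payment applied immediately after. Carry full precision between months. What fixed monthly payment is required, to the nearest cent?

Monthly rate r = 8.1%/12 = 0.675% = 0.00675.
Level-payment amortization: P = B₀·r / (1 − (1+r)^(−n)) = 535.00·0.00675 / (1 − 1.00675^(−60)).
Denominator 1 − (1+r)^(−60) = 0.332114979.
P = 3.61125 / 0.332114979 ≈ 10.87.

$10.87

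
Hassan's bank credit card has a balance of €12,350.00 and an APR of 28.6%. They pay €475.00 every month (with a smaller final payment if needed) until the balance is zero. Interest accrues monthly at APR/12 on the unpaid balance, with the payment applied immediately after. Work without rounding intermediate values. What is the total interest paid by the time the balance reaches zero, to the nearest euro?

€7,145

Monthly rate r = 28.6%/12 = 2.38333% = 0.0238333.
Payoff takes n = ⌈−ln(1 − rB₀/P)/ln(1+r)⌉ = ⌈41.043⌉ = 42 payments; the last is €20.46.
Total paid = 41·€475.00 + €20.46 = €19,495.46.
Total interest = total paid − principal = €19,495.46 − €12,350.00 = €7,145.46.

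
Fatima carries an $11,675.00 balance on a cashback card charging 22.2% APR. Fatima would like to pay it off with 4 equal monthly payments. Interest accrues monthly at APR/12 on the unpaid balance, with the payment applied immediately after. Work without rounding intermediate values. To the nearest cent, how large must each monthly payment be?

$3,054.98

Monthly rate r = 22.2%/12 = 1.85% = 0.0185.
Level-payment amortization: P = B₀·r / (1 − (1+r)^(−n)) = 11675.00·0.0185 / (1 − 1.0185^(−4)).
Denominator 1 − (1+r)^(−4) = 0.0707001508.
P = 215.987 / 0.0707001508 ≈ 3054.98.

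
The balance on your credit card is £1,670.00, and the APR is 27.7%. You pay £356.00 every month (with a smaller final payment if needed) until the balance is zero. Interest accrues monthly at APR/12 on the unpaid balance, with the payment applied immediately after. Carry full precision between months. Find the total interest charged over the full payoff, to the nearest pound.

Monthly rate r = 27.7%/12 = 2.30833% = 0.0230833.
Payoff takes n = ⌈−ln(1 − rB₀/P)/ln(1+r)⌉ = ⌈5.022⌉ = 6 payments; the last is £7.94.
Total paid = 5·£356.00 + £7.94 = £1,787.94.
Total interest = total paid − principal = £1,787.94 − £1,670.00 = £117.94.

£118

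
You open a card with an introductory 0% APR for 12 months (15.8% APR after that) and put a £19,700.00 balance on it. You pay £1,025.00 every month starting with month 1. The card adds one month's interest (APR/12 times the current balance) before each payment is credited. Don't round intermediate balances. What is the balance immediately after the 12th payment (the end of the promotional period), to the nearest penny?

£7,400.00

Promo months 1–12 at r₀ = 0%/12 = 0; months 13+ at r₁ = 15.8%/12 = 0.0131667.
After month 12 (no interest yet): B = £19,700.00 − 12·£1,025.00 = £7,400.00.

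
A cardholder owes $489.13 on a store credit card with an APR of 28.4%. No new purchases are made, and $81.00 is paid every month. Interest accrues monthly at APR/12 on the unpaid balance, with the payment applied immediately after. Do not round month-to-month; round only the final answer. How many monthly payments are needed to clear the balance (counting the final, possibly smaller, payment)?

7 payments

Monthly rate r = 28.4%/12 = 2.36667% = 0.0236667.
Recurrence: B ← B·(1+r) − $81.00.
Month 1: interest $11.58; balance after payment $419.71.
Month 2: interest $9.93; balance after payment $348.64.
Closed form: n = −ln(1 − rB₀/P)/ln(1+r) = −ln(0.85709)/ln(1.02367) ≈ 6.593, so the balance reaches zero during payment 7.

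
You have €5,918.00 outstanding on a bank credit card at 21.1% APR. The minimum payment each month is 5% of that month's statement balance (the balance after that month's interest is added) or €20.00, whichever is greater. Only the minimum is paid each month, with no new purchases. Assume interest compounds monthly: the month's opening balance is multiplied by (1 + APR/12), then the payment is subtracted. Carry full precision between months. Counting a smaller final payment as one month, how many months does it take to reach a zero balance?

105 months

Monthly rate r = 21.1%/12 = 1.75833% = 0.0175833.
While 5% of the post-interest balance exceeds €20.00, each month B ← (B·(1+r))·(1 − 0.05), i.e. B shrinks by the factor (1+r)·0.95 = 0.9667.
This holds for months 1–81. Entering month 82 the balance is €381.03; 5% of the post-interest balance is now below €20.00, so the flat €20.00 minimum applies from here.
From month 82 a fixed €20.00 at rate r clears €381.03 in 24 more payments. Total: 81 + 24 = 105 months.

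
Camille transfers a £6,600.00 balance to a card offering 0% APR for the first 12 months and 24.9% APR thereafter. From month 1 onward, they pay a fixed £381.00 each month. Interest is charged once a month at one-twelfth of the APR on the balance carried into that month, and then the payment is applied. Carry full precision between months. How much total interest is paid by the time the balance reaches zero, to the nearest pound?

£144

Promo months 1–12 at r₀ = 0%/12 = 0; months 13+ at r₁ = 24.9%/12 = 0.02075.
After month 12 (no interest yet): B = £6,600.00 − 12·£381.00 = £2,028.00.
Then at r₁ with £381.00/mo: n₂ = −ln(1 − r₁·B/P)/ln(1+r₁) ≈ 5.70 → 6 more payments.
Total paid = 17·£381.00 + £267.03 = £6,744.03; interest = £6,744.03 − £6,600.00 = £144.03.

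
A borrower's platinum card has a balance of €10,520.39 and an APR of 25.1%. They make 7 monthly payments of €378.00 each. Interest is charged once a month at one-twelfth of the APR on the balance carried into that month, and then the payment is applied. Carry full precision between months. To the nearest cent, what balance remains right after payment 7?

Monthly rate r = 25.1%/12 = 2.09167% = 0.0209167.
Each month: B ← B·(1+r) − €378.00.
Month 1: interest €220.05; balance after payment €10,362.44.
Month 2: interest €216.75; balance after payment €10,201.19.
Month 3: interest €213.37; balance after payment €10,036.56.
Month 4: interest €209.93; balance after payment €9,868.50.
Month 5: interest €206.42; balance after payment €9,696.91.
Month 6: interest €202.83; balance after payment €9,521.74.
Month 7: interest €199.16; balance after payment €9,342.90.

€9,342.90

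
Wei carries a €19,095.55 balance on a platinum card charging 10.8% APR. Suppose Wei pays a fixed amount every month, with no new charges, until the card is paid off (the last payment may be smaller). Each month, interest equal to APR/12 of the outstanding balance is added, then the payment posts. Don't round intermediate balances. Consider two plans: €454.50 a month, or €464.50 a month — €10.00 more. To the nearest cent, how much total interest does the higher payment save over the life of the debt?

€143.59

Monthly rate r = 10.8%/12 = 0.9% = 0.009.
At €454.50/mo: n = ⌈−ln(1 − rB₀/P)/ln(1+r)⌉ = 54 payments (last €8.02); total interest = total paid − €19,095.55 = €5,000.97.
At €464.50/mo: 52 payments (last €263.43); total interest €4,857.38.
Interest saved = €5,000.97 − €4,857.38 = €143.59.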